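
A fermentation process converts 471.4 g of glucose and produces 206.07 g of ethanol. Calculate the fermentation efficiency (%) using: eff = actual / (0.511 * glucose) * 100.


Fermentation efficiency = (actual / (0.511 * glucose)) * 100
= (206.07 / (0.511 * 471.4)) * 100
= 85.5469%

85.5469%


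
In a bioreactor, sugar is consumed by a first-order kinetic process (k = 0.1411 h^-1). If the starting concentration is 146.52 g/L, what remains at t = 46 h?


S = S0 * exp(-k * t)
S = 146.52 * exp(-0.1411 * 46)
S = 0.2224 g/L

0.2224 g/L


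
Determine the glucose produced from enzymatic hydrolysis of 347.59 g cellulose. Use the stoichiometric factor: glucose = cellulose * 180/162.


glucose = cellulose * 180/162
= 347.59 * 180/162
= 386.2111 g

386.2111 g


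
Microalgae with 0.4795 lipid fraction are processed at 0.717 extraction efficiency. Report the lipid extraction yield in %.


Y = lipid_content * extraction_eff * 100
= 0.4795 * 0.717 * 100
= 34.3802%

34.3802%


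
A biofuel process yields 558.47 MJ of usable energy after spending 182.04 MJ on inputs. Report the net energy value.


NEV = E_out - E_in
= 558.47 - 182.04
= 376.4300 MJ

376.4300 MJ


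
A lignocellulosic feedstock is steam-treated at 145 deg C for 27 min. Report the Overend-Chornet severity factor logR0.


logR0 = log10(t * exp((T - 100) / 14.75))
= log10(27 * exp((145 - 100) / 14.75))
= 2.7563

2.7563


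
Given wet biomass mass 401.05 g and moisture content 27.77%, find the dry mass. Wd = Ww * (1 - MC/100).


Wd = Ww * (1 - MC/100)
= 401.05 * (1 - 27.77/100)
= 289.6784 g

289.6784 g


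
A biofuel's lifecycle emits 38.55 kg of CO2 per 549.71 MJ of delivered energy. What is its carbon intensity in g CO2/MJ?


CI = CO2 * 1000 / E
= 38.55 * 1000 / 549.71
= 70.1279 g CO2/MJ

70.1279 g CO2/MJ


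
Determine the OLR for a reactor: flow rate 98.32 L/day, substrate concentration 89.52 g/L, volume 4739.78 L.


OLR = Q * S / V
= 98.32 * 89.52 / 4739.78
= 1.8570 g/L/day

1.8570 g/L/day


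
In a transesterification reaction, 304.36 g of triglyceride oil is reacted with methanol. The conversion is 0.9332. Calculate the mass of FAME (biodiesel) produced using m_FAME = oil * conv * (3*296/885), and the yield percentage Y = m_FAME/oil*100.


m_FAME = oil * conv * (3 * 296 / 885) = oil * conv * (888/885)
= 304.36 * 0.9332 * 888 / 885
= 284.9916 g
Y = m_FAME / oil * 100 = conv * (888/885) * 100
= 0.9332 * 888 / 885 * 100
= 93.64%

284.9916 g FAME; Y = 93.64%


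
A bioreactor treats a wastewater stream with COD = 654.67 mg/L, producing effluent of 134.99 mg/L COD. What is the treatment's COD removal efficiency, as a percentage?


eta = (COD_in - COD_out) / COD_in * 100
= (654.67 - 134.99) / 654.67 * 100
= 79.3805%

79.3805%


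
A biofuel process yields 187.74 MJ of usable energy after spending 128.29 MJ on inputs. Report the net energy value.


NEV = E_out - E_in
= 187.74 - 128.29
= 59.4500 MJ

59.4500 MJ


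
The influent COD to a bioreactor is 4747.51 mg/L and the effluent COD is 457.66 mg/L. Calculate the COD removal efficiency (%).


eta = (COD_in - COD_out) / COD_in * 100
= (4747.51 - 457.66) / 4747.51 * 100
= 90.3600%

90.3600%


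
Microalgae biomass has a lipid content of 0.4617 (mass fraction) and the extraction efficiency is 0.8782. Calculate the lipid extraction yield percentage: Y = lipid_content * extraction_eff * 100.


Y = lipid_content * extraction_eff * 100
= 0.4617 * 0.8782 * 100
= 40.5465%

40.5465%


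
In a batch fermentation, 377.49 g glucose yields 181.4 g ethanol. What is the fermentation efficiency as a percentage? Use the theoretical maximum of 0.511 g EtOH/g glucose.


Fermentation efficiency = (actual / (0.511 * glucose)) * 100
= (181.4 / (0.511 * 377.49)) * 100
= 94.0396%

94.0396%


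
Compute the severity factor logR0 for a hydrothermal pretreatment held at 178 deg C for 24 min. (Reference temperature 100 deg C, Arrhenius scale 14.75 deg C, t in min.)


logR0 = log10(t * exp((T - 100) / 14.75))
= log10(24 * exp((178 - 100) / 14.75))
= 3.6768

3.6768


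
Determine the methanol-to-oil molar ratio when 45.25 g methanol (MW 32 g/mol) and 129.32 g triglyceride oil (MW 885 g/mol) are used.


Molar ratio = n_MeOH / n_oil = (MeOH/32) / (oil/885) = (MeOH * 885) / (32 * oil)
= (45.25 * 885) / (32 * 129.32)
= 9.6771

9.6771


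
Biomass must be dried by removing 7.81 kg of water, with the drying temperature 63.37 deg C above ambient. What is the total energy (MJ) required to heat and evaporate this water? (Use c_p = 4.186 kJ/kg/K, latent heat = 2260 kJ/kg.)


E = m_water * (4.186 * dT + 2260) / 1000
= 7.81 * (4.186 * 63.37 + 2260) / 1000
= 19.7223 MJ

19.7223 MJ


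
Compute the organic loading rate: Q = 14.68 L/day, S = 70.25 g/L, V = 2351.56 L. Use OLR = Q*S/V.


OLR = Q * S / V
= 14.68 * 70.25 / 2351.56
= 0.4385 g/L/day

0.4385 g/L/day


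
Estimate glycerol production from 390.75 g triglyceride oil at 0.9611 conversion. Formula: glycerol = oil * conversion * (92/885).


glycerol = oil * conv * (92/885)
= 390.75 * 0.9611 * 92 / 885
= 39.0402 g

39.0402 g


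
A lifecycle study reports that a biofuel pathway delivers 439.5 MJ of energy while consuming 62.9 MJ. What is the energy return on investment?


EROI = E_out / E_in
= 439.5 / 62.9
= 6.9873

6.9873


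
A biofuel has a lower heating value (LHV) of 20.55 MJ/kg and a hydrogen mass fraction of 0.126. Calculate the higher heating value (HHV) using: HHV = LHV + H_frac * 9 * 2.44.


HHV = LHV + H_frac * 9 * 2.44
= 20.55 + 0.126 * 9 * 2.44
= 23.3170 MJ/kg

23.3170 MJ/kg


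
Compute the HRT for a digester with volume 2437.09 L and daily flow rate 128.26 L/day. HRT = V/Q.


HRT = V / Q
= 2437.09 / 128.26
= 19.0012 days

19.0012 days


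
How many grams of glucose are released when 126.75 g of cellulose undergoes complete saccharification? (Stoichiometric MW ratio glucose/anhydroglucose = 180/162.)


glucose = cellulose * 180/162
= 126.75 * 180/162
= 140.8333 g

140.8333 g


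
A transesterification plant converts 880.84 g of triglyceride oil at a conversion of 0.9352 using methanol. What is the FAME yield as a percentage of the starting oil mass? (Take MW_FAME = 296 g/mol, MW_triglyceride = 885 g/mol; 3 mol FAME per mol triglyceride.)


m_FAME = oil * conv * (3 * 296 / 885) = oil * conv * (888/885)
= 880.84 * 0.9352 * 888 / 885
= 826.5540 g
Y = m_FAME / oil * 100 = conv * (888/885) * 100
= 0.9352 * 888 / 885 * 100
= 93.84%

93.84%


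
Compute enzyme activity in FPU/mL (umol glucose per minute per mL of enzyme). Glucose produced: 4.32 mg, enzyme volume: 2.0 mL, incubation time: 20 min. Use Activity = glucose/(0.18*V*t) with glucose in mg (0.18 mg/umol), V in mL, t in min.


Activity = glucose_mg / (0.18 mg/umol * V_mL * t_min)
= 4.32 / (0.18 * 2.0 * 20)
= 0.6000 FPU/mL

0.6000 FPU/mL


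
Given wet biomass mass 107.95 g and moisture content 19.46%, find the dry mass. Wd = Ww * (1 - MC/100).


Wd = Ww * (1 - MC/100)
= 107.95 * (1 - 19.46/100)
= 86.9429 g

86.9429 g


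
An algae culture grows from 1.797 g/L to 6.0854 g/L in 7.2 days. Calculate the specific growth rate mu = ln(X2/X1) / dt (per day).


mu = ln(X2/X1) / dt
= ln(6.0854/1.797) / 7.2
= 0.1694 per day

0.1694 per day


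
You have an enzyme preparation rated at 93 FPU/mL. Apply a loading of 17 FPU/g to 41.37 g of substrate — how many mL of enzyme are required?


V = dosage * m_sub / activity
V = 17 * 41.37 / 93
V = 7.5623 mL

7.5623 mL


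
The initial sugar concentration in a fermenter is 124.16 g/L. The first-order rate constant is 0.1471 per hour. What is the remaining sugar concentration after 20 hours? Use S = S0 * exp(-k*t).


S = S0 * exp(-k * t)
S = 124.16 * exp(-0.1471 * 20)
S = 6.5507 g/L

6.5507 g/L


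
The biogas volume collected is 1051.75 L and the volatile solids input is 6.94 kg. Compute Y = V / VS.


Y = V / VS
= 1051.75 / 6.94
= 151.5490 L/kg VS

151.5490 L/kg VS


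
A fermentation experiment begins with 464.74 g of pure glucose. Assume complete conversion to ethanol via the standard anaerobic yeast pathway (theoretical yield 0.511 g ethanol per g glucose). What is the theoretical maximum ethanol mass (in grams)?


Theoretical ethanol yield: m_EtOH = 0.511 * m_glucose
m_EtOH = 0.511 * 464.74 = 237.4821 g

237.4821 g


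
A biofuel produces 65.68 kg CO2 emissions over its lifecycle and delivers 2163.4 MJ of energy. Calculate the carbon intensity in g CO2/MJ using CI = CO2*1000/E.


CI = CO2 * 1000 / E
= 65.68 * 1000 / 2163.4
= 30.3596 g CO2/MJ

30.3596 g CO2/MJ


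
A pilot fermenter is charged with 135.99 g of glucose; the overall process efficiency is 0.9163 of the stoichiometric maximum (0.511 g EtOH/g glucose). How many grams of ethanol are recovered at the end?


Actual ethanol: m = 0.511 * 135.99 * 0.9163
m = 63.6745 g

63.6745 g


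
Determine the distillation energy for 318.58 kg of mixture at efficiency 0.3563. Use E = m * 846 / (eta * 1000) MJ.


E = m * 846 / (eta * 1000)
= 318.58 * 846 / (0.3563 * 1000)
= 756.4375 MJ

756.4375 MJ


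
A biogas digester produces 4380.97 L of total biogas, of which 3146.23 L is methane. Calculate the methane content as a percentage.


CH4% = V_CH4 / V_total * 100
= 3146.23 / 4380.97 * 100
= 71.8158%

71.8158%


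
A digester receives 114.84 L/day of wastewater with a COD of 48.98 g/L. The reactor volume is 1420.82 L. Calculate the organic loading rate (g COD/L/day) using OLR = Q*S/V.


OLR = Q * S / V
= 114.84 * 48.98 / 1420.82
= 3.9589 g/L/day

3.9589 g/L/day


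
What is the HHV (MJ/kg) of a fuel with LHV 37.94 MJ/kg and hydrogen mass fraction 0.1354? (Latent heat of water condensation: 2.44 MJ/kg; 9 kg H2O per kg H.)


HHV = LHV + H_frac * 9 * 2.44
= 37.94 + 0.1354 * 9 * 2.44
= 40.9134 MJ/kg

40.9134 MJ/kg


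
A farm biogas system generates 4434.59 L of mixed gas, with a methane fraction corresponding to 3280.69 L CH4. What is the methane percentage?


CH4% = V_CH4 / V_total * 100
= 3280.69 / 4434.59 * 100
= 73.9796%

73.9796%


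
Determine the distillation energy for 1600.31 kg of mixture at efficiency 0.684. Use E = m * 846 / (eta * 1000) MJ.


E = m * 846 / (eta * 1000)
= 1600.31 * 846 / (0.684 * 1000)
= 1979.3308 MJ

1979.3308 MJ


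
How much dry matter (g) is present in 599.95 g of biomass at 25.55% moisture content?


Wd = Ww * (1 - MC/100)
= 599.95 * (1 - 25.55/100)
= 446.6628 g

446.6628 g


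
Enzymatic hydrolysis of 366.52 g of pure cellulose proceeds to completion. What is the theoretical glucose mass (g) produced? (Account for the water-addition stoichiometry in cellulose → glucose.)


glucose = cellulose * 180/162
= 366.52 * 180/162
= 407.2444 g

407.2444 g


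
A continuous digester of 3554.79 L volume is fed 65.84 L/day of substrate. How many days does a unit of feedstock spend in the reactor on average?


HRT = V / Q
= 3554.79 / 65.84
= 53.9913 days

53.9913 days


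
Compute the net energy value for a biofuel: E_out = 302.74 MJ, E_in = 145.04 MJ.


NEV = E_out - E_in
= 302.74 - 145.04
= 157.7000 MJ

157.7000 MJ


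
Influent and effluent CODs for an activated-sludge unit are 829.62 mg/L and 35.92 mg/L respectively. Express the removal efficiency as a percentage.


eta = (COD_in - COD_out) / COD_in * 100
= (829.62 - 35.92) / 829.62 * 100
= 95.6703%

95.6703%


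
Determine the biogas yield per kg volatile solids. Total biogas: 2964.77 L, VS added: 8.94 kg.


Y = V / VS
= 2964.77 / 8.94
= 331.6298 L/kg VS

331.6298 L/kg VS


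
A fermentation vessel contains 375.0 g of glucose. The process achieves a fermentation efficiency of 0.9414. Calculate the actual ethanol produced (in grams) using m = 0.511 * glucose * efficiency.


Actual ethanol: m = 0.511 * 375.0 * 0.9414
m = 180.3958 g

180.3958 g


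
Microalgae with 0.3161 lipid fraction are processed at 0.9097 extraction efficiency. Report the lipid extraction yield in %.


Y = lipid_content * extraction_eff * 100
= 0.3161 * 0.9097 * 100
= 28.7556%

28.7556%


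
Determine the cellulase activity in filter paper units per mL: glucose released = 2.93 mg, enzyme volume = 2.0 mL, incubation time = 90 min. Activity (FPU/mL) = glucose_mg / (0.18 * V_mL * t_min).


Activity = glucose_mg / (0.18 mg/umol * V_mL * t_min)
= 2.93 / (0.18 * 2.0 * 90)
= 0.0904 FPU/mL

0.0904 FPU/mL


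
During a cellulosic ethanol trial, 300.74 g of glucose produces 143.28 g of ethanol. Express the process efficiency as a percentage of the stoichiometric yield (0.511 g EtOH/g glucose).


Fermentation efficiency = (actual / (0.511 * glucose)) * 100
= (143.28 / (0.511 * 300.74)) * 100
= 93.2338%

93.2338%


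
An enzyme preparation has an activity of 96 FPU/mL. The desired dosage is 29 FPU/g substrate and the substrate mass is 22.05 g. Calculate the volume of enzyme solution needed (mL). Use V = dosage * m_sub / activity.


V = dosage * m_sub / activity
V = 29 * 22.05 / 96
V = 6.6609 mL

6.6609 mL


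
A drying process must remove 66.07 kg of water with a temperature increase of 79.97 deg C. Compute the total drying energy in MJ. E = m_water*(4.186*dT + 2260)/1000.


E = m_water * (4.186 * dT + 2260) / 1000
= 66.07 * (4.186 * 79.97 + 2260) / 1000
= 171.4354 MJ

171.4354 MJ


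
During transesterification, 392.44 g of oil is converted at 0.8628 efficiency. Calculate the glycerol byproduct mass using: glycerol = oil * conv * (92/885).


glycerol = oil * conv * (92/885)
= 392.44 * 0.8628 * 92 / 885
= 35.1988 g

35.1988 g


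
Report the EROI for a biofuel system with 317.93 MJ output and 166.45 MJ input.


EROI = E_out / E_in
= 317.93 / 166.45
= 1.9101

1.9101


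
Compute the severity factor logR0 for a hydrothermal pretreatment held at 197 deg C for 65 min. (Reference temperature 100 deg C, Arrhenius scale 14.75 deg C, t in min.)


logR0 = log10(t * exp((T - 100) / 14.75))
= log10(65 * exp((197 - 100) / 14.75))
= 4.6690

4.6690


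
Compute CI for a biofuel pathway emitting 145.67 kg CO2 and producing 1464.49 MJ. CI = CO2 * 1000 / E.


CI = CO2 * 1000 / E
= 145.67 * 1000 / 1464.49
= 99.4681 g CO2/MJ

99.4681 g CO2/MJ


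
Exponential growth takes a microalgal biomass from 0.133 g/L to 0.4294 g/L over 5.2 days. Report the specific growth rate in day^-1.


mu = ln(X2/X1) / dt
= ln(0.4294/0.133) / 5.2
= 0.2254 per day

0.2254 per day


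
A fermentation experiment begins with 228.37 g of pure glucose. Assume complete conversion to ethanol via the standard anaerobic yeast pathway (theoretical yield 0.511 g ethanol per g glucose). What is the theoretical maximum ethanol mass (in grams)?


Theoretical ethanol yield: m_EtOH = 0.511 * m_glucose
m_EtOH = 0.511 * 228.37 = 116.6971 g

116.6971 g


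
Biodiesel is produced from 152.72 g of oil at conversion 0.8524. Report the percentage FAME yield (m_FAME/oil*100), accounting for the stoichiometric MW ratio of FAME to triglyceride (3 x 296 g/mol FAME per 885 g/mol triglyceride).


m_FAME = oil * conv * (3 * 296 / 885) = oil * conv * (888/885)
= 152.72 * 0.8524 * 888 / 885
= 130.6198 g
Y = m_FAME / oil * 100 = conv * (888/885) * 100
= 0.8524 * 888 / 885 * 100
= 85.53%

85.53%


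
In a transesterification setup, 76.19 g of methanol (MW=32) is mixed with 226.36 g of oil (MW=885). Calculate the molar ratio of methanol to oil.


Molar ratio = n_MeOH / n_oil = (MeOH/32) / (oil/885) = (MeOH * 885) / (32 * oil)
= (76.19 * 885) / (32 * 226.36)
= 9.3088

9.3088


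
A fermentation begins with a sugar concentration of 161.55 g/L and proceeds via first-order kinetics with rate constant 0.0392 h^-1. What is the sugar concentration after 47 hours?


S = S0 * exp(-k * t)
S = 161.55 * exp(-0.0392 * 47)
S = 25.5955 g/L

25.5955 g/L


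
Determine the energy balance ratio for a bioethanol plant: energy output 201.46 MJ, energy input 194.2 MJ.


EROI = E_out / E_in
= 201.46 / 194.2
= 1.0374

1.0374


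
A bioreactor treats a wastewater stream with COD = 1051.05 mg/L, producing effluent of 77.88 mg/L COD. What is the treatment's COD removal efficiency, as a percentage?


eta = (COD_in - COD_out) / COD_in * 100
= (1051.05 - 77.88) / 1051.05 * 100
= 92.5903%

92.5903%


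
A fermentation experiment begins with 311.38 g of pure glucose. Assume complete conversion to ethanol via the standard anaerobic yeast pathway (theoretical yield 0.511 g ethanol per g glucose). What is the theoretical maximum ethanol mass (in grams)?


Theoretical ethanol yield: m_EtOH = 0.511 * m_glucose
m_EtOH = 0.511 * 311.38 = 159.1152 g

159.1152 g


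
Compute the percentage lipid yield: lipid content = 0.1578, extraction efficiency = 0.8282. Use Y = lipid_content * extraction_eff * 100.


Y = lipid_content * extraction_eff * 100
= 0.1578 * 0.8282 * 100
= 13.0690%

13.0690%


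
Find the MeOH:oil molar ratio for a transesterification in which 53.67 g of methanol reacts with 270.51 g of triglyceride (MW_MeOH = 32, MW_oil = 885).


Molar ratio = n_MeOH / n_oil = (MeOH/32) / (oil/885) = (MeOH * 885) / (32 * oil)
= (53.67 * 885) / (32 * 270.51)
= 5.4871

5.4871


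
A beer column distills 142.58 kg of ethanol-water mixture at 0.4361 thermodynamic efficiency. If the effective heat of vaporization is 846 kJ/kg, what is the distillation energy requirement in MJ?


E = m * 846 / (eta * 1000)
= 142.58 * 846 / (0.4361 * 1000)
= 276.5941 MJ

276.5941 MJ


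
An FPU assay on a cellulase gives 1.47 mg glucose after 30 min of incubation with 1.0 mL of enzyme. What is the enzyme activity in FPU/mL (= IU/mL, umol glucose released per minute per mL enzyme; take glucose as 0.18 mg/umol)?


Activity = glucose_mg / (0.18 mg/umol * V_mL * t_min)
= 1.47 / (0.18 * 1.0 * 30)
= 0.2722 FPU/mL

0.2722 FPU/mL


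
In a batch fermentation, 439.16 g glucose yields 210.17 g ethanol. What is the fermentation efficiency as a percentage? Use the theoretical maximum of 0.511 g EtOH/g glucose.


Fermentation efficiency = (actual / (0.511 * glucose)) * 100
= (210.17 / (0.511 * 439.16)) * 100
= 93.6542%

93.6542%


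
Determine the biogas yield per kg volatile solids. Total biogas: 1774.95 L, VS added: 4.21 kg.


Y = V / VS
= 1774.95 / 4.21
= 421.6033 L/kg VS

421.6033 L/kg VS


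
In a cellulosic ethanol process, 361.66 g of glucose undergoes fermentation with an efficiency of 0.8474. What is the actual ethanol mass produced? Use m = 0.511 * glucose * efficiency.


Actual ethanol: m = 0.511 * 361.66 * 0.8474
m = 156.6065 g

156.6065 g


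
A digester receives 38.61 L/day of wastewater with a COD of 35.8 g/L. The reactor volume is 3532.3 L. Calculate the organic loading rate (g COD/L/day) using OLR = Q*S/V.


OLR = Q * S / V
= 38.61 * 35.8 / 3532.3
= 0.3913 g/L/day

0.3913 g/L/day


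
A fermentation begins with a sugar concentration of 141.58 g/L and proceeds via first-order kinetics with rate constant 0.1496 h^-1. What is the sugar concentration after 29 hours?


S = S0 * exp(-k * t)
S = 141.58 * exp(-0.1496 * 29)
S = 1.8487 g/L

1.8487 g/L


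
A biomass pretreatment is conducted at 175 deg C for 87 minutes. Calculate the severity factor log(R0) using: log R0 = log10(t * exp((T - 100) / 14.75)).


logR0 = log10(t * exp((T - 100) / 14.75))
= log10(87 * exp((175 - 100) / 14.75))
= 4.1478

4.1478


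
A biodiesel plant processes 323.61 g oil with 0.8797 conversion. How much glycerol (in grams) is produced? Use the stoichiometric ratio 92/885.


glycerol = oil * conv * (92/885)
= 323.61 * 0.8797 * 92 / 885
= 29.5938 g

29.5938 g


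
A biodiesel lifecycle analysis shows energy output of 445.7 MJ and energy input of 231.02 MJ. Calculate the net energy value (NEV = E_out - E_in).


NEV = E_out - E_in
= 445.7 - 231.02
= 214.6800 MJ

214.6800 MJ


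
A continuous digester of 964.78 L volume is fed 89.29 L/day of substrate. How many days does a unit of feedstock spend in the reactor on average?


HRT = V / Q
= 964.78 / 89.29
= 10.8050 days

10.8050 days


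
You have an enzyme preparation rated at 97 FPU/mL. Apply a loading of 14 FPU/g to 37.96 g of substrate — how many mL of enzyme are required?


V = dosage * m_sub / activity
V = 14 * 37.96 / 97
V = 5.4788 mL

5.4788 mL


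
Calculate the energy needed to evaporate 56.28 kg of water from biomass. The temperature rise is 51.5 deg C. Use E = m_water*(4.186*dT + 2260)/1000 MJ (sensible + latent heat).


E = m_water * (4.186 * dT + 2260) / 1000
= 56.28 * (4.186 * 51.5 + 2260) / 1000
= 139.3256 MJ

139.3256 MJ


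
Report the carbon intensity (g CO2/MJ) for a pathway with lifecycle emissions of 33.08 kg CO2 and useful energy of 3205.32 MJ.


CI = CO2 * 1000 / E
= 33.08 * 1000 / 3205.32
= 10.3203 g CO2/MJ

10.3203 g CO2/MJ


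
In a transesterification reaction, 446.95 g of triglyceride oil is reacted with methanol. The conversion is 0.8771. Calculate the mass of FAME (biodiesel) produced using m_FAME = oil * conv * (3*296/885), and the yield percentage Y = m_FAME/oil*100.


m_FAME = oil * conv * (3 * 296 / 885) = oil * conv * (888/885)
= 446.95 * 0.8771 * 888 / 885
= 393.3487 g
Y = m_FAME / oil * 100 = conv * (888/885) * 100
= 0.8771 * 888 / 885 * 100
= 88.01%

393.3487 g FAME; Y = 88.01%


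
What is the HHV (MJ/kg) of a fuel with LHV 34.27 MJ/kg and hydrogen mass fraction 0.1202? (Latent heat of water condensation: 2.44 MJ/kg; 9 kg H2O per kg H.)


HHV = LHV + H_frac * 9 * 2.44
= 34.27 + 0.1202 * 9 * 2.44
= 36.9096 MJ/kg

36.9096 MJ/kg


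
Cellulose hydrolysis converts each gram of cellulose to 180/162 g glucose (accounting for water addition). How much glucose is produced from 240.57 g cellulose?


glucose = cellulose * 180/162
= 240.57 * 180/162
= 267.3000 g

267.3000 g


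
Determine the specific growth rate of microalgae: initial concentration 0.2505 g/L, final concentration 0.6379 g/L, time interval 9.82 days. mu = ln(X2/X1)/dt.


mu = ln(X2/X1) / dt
= ln(0.6379/0.2505) / 9.82
= 0.0952 per day

0.0952 per day


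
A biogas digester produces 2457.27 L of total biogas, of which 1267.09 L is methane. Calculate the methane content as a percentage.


CH4% = V_CH4 / V_total * 100
= 1267.09 / 2457.27 * 100
= 51.5649%

51.5649%


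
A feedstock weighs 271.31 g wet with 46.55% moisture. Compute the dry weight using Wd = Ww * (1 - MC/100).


Wd = Ww * (1 - MC/100)
= 271.31 * (1 - 46.55/100)
= 145.0152 g

145.0152 g


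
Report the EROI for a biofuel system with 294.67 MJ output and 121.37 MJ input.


EROI = E_out / E_in
= 294.67 / 121.37
= 2.4279

2.4279


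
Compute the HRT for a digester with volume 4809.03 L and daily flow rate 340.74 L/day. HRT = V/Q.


HRT = V / Q
= 4809.03 / 340.74
= 14.1135 days

14.1135 days


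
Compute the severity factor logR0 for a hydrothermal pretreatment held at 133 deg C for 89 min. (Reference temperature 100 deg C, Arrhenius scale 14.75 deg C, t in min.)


logR0 = log10(t * exp((T - 100) / 14.75))
= log10(89 * exp((133 - 100) / 14.75))
= 2.9210

2.9210


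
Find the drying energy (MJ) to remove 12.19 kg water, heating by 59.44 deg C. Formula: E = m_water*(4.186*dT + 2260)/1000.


E = m_water * (4.186 * dT + 2260) / 1000
= 12.19 * (4.186 * 59.44 + 2260) / 1000
= 30.5825 MJ

30.5825 MJ


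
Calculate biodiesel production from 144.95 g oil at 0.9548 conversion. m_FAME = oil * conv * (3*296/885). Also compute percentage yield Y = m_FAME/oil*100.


m_FAME = oil * conv * (3 * 296 / 885) = oil * conv * (888/885)
= 144.95 * 0.9548 * 888 / 885
= 138.8674 g
Y = m_FAME / oil * 100 = conv * (888/885) * 100
= 0.9548 * 888 / 885 * 100
= 95.80%

138.8674 g FAME; Y = 95.80%


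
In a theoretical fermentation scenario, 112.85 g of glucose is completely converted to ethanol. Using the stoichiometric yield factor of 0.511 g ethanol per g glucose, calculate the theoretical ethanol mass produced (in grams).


Theoretical ethanol yield: m_EtOH = 0.511 * m_glucose
m_EtOH = 0.511 * 112.85 = 57.6664 g

57.6664 g


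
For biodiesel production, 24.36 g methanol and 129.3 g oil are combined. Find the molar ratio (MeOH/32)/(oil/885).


Molar ratio = n_MeOH / n_oil = (MeOH/32) / (oil/885) = (MeOH * 885) / (32 * oil)
= (24.36 * 885) / (32 * 129.3)
= 5.2104

5.2104


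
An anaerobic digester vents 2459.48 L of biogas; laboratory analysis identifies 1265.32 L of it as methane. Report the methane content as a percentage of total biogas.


CH4% = V_CH4 / V_total * 100
= 1265.32 / 2459.48 * 100
= 51.4466%

51.4466%


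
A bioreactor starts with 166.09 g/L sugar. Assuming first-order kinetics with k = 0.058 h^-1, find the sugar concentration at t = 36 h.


S = S0 * exp(-k * t)
S = 166.09 * exp(-0.058 * 36)
S = 20.5843 g/L

20.5843 g/L


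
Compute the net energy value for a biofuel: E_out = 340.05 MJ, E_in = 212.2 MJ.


NEV = E_out - E_in
= 340.05 - 212.2
= 127.8500 MJ

127.8500 MJ


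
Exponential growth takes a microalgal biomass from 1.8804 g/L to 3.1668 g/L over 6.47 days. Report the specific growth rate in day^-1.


mu = ln(X2/X1) / dt
= ln(3.1668/1.8804) / 6.47
= 0.0806 per day

0.0806 per day


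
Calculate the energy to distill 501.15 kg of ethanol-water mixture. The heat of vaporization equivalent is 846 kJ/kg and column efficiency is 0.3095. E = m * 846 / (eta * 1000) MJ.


E = m * 846 / (eta * 1000)
= 501.15 * 846 / (0.3095 * 1000)
= 1369.8640 MJ

1369.8640 MJ


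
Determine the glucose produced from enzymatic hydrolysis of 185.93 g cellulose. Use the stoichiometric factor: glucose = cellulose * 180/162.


glucose = cellulose * 180/162
= 185.93 * 180/162
= 206.5889 g

206.5889 g


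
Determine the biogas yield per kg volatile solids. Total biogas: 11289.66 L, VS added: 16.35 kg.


Y = V / VS
= 11289.66 / 16.35
= 690.4991 L/kg VS

690.4991 L/kg VS


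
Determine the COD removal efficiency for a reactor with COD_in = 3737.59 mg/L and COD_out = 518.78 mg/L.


eta = (COD_in - COD_out) / COD_in * 100
= (3737.59 - 518.78) / 3737.59 * 100
= 86.1199%

86.1199%


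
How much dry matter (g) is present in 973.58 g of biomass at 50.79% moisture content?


Wd = Ww * (1 - MC/100)
= 973.58 * (1 - 50.79/100)
= 479.0987 g

479.0987 g


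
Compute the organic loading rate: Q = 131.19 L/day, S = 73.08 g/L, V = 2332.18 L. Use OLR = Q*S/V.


OLR = Q * S / V
= 131.19 * 73.08 / 2332.18
= 4.1109 g/L/day

4.1109 g/L/day


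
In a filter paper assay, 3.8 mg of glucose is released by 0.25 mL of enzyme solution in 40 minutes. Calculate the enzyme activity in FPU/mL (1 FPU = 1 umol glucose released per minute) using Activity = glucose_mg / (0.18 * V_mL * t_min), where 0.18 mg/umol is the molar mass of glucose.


Activity = glucose_mg / (0.18 mg/umol * V_mL * t_min)
= 3.8 / (0.18 * 0.25 * 40)
= 2.1111 FPU/mL

2.1111 FPU/mL


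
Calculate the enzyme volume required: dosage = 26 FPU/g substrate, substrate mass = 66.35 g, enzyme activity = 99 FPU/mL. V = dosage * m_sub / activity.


V = dosage * m_sub / activity
V = 26 * 66.35 / 99
V = 17.4253 mL

17.4253 mL


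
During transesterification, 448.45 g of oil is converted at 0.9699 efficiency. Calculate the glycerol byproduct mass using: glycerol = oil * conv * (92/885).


glycerol = oil * conv * (92/885)
= 448.45 * 0.9699 * 92 / 885
= 45.2153 g

45.2153 g


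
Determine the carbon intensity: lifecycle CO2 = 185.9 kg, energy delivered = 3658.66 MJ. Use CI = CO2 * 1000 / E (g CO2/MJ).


CI = CO2 * 1000 / E
= 185.9 * 1000 / 3658.66
= 50.8110 g CO2/MJ

50.8110 g CO2/MJ


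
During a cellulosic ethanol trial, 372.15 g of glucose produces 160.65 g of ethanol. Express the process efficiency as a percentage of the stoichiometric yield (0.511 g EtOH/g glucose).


Fermentation efficiency = (actual / (0.511 * glucose)) * 100
= (160.65 / (0.511 * 372.15)) * 100
= 84.4776%

84.4776%


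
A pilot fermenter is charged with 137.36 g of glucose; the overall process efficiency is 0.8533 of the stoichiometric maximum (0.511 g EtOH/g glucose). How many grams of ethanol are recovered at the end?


Actual ethanol: m = 0.511 * 137.36 * 0.8533
m = 59.8939 g

59.8939 g


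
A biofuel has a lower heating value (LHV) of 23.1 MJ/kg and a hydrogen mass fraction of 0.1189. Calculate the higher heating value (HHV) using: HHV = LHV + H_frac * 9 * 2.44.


HHV = LHV + H_frac * 9 * 2.44
= 23.1 + 0.1189 * 9 * 2.44
= 25.7110 MJ/kg

25.7110 MJ/kg


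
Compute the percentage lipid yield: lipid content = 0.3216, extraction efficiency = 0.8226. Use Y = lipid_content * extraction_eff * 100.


Y = lipid_content * extraction_eff * 100
= 0.3216 * 0.8226 * 100
= 26.4548%

26.4548%


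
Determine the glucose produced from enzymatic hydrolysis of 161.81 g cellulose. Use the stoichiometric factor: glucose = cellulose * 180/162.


glucose = cellulose * 180/162
= 161.81 * 180/162
= 179.7889 g

179.7889 g


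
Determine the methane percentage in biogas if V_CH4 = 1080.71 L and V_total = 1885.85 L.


CH4% = V_CH4 / V_total * 100
= 1080.71 / 1885.85 * 100
= 57.3063%

57.3063%


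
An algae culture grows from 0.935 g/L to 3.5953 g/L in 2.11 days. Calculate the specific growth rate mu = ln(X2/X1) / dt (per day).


mu = ln(X2/X1) / dt
= ln(3.5953/0.935) / 2.11
= 0.6383 per day

0.6383 per day


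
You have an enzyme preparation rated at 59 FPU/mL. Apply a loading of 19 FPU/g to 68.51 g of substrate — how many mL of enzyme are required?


V = dosage * m_sub / activity
V = 19 * 68.51 / 59
V = 22.0625 mL

22.0625 mL


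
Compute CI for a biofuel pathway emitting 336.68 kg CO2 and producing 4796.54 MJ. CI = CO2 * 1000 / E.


CI = CO2 * 1000 / E
= 336.68 * 1000 / 4796.54
= 70.1923 g CO2/MJ

70.1923 g CO2/MJ


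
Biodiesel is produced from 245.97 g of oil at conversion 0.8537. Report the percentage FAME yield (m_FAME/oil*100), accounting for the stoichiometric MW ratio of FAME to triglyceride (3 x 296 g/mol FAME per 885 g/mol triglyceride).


m_FAME = oil * conv * (3 * 296 / 885) = oil * conv * (888/885)
= 245.97 * 0.8537 * 888 / 885
= 210.6964 g
Y = m_FAME / oil * 100 = conv * (888/885) * 100
= 0.8537 * 888 / 885 * 100
= 85.66%

85.66%


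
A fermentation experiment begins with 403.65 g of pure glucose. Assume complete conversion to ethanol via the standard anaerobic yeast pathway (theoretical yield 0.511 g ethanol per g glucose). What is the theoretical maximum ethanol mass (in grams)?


Theoretical ethanol yield: m_EtOH = 0.511 * m_glucose
m_EtOH = 0.511 * 403.65 = 206.2652 g

206.2652 g


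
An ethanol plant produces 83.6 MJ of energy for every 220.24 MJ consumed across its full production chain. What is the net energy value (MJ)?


NEV = E_out - E_in
= 83.6 - 220.24
= -136.6400 MJ

-136.6400 MJ


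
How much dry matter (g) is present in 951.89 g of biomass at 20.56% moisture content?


Wd = Ww * (1 - MC/100)
= 951.89 * (1 - 20.56/100)
= 756.1814 g

756.1814 g


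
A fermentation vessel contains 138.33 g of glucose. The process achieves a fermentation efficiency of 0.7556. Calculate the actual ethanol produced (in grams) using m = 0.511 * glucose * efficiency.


Actual ethanol: m = 0.511 * 138.33 * 0.7556
m = 53.4108 g

53.4108 g


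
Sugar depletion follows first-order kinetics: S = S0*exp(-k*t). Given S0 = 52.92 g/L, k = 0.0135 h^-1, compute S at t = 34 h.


S = S0 * exp(-k * t)
S = 52.92 * exp(-0.0135 * 34)
S = 33.4410 g/L

33.4410 g/L


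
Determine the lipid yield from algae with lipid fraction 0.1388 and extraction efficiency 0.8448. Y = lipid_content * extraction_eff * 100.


Y = lipid_content * extraction_eff * 100
= 0.1388 * 0.8448 * 100
= 11.7258%

11.7258%


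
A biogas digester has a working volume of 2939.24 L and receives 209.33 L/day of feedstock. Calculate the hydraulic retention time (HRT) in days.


HRT = V / Q
= 2939.24 / 209.33
= 14.0412 days

14.0412 days


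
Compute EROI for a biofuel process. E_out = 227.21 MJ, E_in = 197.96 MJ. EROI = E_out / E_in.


EROI = E_out / E_in
= 227.21 / 197.96
= 1.1478

1.1478


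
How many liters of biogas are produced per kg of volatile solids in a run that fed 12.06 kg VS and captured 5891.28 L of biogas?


Y = V / VS
= 5891.28 / 12.06
= 488.4975 L/kg VS

488.4975 L/kg VS


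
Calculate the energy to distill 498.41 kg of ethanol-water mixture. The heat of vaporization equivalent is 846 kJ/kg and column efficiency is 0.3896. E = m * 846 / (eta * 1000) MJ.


E = m * 846 / (eta * 1000)
= 498.41 * 846 / (0.3896 * 1000)
= 1082.2763 MJ

1082.2763 MJ


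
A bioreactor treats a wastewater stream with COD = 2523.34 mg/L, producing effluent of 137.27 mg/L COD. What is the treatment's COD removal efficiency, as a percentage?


eta = (COD_in - COD_out) / COD_in * 100
= (2523.34 - 137.27) / 2523.34 * 100
= 94.5600%

94.5600%


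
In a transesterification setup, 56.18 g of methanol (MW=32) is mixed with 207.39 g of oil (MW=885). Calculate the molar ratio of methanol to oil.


Molar ratio = n_MeOH / n_oil = (MeOH/32) / (oil/885) = (MeOH * 885) / (32 * oil)
= (56.18 * 885) / (32 * 207.39)
= 7.4918

7.4918


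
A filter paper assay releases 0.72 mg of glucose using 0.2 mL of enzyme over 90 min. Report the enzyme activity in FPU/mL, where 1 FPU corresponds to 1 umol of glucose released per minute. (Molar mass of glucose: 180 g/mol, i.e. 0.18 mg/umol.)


Activity = glucose_mg / (0.18 mg/umol * V_mL * t_min)
= 0.72 / (0.18 * 0.2 * 90)
= 0.2222 FPU/mL

0.2222 FPU/mL


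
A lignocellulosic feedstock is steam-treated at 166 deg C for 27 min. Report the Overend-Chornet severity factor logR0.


logR0 = log10(t * exp((T - 100) / 14.75))
= log10(27 * exp((166 - 100) / 14.75))
= 3.3746

3.3746


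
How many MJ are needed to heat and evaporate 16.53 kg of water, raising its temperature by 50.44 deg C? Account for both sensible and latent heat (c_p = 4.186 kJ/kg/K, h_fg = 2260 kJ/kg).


E = m_water * (4.186 * dT + 2260) / 1000
= 16.53 * (4.186 * 50.44 + 2260) / 1000
= 40.8480 MJ

40.8480 MJ


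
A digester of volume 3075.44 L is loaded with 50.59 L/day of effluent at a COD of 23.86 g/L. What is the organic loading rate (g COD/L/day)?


OLR = Q * S / V
= 50.59 * 23.86 / 3075.44
= 0.3925 g/L/day

0.3925 g/L/day


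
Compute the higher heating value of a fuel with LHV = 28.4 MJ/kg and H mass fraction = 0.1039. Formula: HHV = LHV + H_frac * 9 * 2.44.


HHV = LHV + H_frac * 9 * 2.44
= 28.4 + 0.1039 * 9 * 2.44
= 30.6816 MJ/kg

30.6816 MJ/kg


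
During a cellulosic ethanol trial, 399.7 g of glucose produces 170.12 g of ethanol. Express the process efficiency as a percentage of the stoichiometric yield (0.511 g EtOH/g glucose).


Fermentation efficiency = (actual / (0.511 * glucose)) * 100
= (170.12 / (0.511 * 399.7)) * 100
= 83.2914%

83.2914%


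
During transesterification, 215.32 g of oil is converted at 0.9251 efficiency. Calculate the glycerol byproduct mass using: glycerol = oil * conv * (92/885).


glycerol = oil * conv * (92/885)
= 215.32 * 0.9251 * 92 / 885
= 20.7070 g

20.7070 g


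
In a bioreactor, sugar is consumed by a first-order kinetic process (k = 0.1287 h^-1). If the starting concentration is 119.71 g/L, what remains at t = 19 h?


S = S0 * exp(-k * t)
S = 119.71 * exp(-0.1287 * 19)
S = 10.3789 g/L

10.3789 g/L


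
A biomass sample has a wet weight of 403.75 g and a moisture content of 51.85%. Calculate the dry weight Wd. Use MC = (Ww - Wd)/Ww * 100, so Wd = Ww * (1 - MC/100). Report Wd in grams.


Wd = Ww * (1 - MC/100)
= 403.75 * (1 - 51.85/100)
= 194.4056 g

194.4056 g


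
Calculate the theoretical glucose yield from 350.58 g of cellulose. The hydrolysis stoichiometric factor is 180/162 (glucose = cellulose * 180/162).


glucose = cellulose * 180/162
= 350.58 * 180/162
= 389.5333 g

389.5333 g


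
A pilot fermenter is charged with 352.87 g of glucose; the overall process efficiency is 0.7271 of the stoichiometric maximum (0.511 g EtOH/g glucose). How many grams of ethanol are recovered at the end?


Actual ethanol: m = 0.511 * 352.87 * 0.7271
m = 131.1082 g

131.1082 g


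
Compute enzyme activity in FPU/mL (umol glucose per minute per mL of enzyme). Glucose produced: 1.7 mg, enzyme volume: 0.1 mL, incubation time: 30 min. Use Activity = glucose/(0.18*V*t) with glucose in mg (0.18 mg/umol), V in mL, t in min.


Activity = glucose_mg / (0.18 mg/umol * V_mL * t_min)
= 1.7 / (0.18 * 0.1 * 30)
= 3.1481 FPU/mL

3.1481 FPU/mL


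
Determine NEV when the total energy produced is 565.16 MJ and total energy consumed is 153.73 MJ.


NEV = E_out - E_in
= 565.16 - 153.73
= 411.4300 MJ

411.4300 MJ


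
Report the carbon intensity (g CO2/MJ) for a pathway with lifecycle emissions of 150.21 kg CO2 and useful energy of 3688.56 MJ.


CI = CO2 * 1000 / E
= 150.21 * 1000 / 3688.56
= 40.7232 g CO2/MJ

40.7232 g CO2/MJ


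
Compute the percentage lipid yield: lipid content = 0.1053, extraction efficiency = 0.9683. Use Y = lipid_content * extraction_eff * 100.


Y = lipid_content * extraction_eff * 100
= 0.1053 * 0.9683 * 100
= 10.1962%

10.1962%


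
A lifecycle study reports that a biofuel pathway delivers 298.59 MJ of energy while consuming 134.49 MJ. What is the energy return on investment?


EROI = E_out / E_in
= 298.59 / 134.49
= 2.2202

2.2202


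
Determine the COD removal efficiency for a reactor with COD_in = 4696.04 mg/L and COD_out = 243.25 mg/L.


eta = (COD_in - COD_out) / COD_in * 100
= (4696.04 - 243.25) / 4696.04 * 100
= 94.8201%

94.8201%


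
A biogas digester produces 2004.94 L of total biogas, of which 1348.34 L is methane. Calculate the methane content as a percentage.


CH4% = V_CH4 / V_total * 100
= 1348.34 / 2004.94 * 100
= 67.2509%

67.2509%


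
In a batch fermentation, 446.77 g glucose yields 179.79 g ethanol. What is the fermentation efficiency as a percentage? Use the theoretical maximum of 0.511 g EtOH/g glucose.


Fermentation efficiency = (actual / (0.511 * glucose)) * 100
= (179.79 / (0.511 * 446.77)) * 100
= 78.7518%

78.7518%


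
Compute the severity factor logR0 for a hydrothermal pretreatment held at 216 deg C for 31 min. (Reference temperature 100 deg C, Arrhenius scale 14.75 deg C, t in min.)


logR0 = log10(t * exp((T - 100) / 14.75))
= log10(31 * exp((216 - 100) / 14.75))
= 4.9068

4.9068


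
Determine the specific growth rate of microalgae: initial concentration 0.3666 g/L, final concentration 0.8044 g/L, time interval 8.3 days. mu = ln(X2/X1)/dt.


mu = ln(X2/X1) / dt
= ln(0.8044/0.3666) / 8.3
= 0.0947 per day

0.0947 per day


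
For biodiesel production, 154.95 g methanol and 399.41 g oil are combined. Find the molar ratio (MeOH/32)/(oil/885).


Molar ratio = n_MeOH / n_oil = (MeOH/32) / (oil/885) = (MeOH * 885) / (32 * oil)
= (154.95 * 885) / (32 * 399.41)
= 10.7292

10.7292


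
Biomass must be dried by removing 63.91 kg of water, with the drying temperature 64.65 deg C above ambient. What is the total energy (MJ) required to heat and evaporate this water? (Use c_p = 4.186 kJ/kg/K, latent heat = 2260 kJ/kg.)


E = m_water * (4.186 * dT + 2260) / 1000
= 63.91 * (4.186 * 64.65 + 2260) / 1000
= 161.7322 MJ

161.7322 MJ


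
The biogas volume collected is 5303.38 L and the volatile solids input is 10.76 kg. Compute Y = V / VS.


Y = V / VS
= 5303.38 / 10.76
= 492.8792 L/kg VS

492.8792 L/kg VS


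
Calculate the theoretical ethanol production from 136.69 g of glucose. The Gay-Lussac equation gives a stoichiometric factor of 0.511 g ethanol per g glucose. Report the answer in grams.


Theoretical ethanol yield: m_EtOH = 0.511 * m_glucose
m_EtOH = 0.511 * 136.69 = 69.8486 g

69.8486 g


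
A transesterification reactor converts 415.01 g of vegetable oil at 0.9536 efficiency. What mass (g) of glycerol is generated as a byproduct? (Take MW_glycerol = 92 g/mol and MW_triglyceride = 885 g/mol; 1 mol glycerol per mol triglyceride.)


glycerol = oil * conv * (92/885)
= 415.01 * 0.9536 * 92 / 885
= 41.1405 g

41.1405 g
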